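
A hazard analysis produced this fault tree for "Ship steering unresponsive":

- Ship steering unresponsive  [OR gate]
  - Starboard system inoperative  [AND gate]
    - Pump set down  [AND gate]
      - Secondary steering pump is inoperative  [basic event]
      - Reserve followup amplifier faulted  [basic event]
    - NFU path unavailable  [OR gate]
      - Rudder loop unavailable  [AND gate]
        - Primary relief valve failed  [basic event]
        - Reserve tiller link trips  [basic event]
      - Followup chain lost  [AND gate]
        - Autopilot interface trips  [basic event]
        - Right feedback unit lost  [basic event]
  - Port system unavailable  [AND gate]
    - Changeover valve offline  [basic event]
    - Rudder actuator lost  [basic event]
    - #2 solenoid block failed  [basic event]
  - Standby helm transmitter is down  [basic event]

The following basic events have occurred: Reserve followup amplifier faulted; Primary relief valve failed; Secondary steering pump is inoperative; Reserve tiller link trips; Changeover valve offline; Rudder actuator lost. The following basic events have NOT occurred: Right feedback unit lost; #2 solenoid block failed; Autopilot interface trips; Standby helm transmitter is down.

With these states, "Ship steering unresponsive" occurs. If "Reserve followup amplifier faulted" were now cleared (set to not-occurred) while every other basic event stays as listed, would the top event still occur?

No

Counterfactual: set "Reserve followup amplifier faulted" to not occurred.
Pump set down [AND]: Secondary steering pump is inoperative=occurs, Reserve followup amplifier faulted=not → not all inputs occur → does not occur.
Rudder loop unavailable [AND]: Primary relief valve failed=occurs, Reserve tiller link trips=occurs → all inputs occur → occurs.
Followup chain lost [AND]: Autopilot interface trips=not, Right feedback unit lost=not → not all inputs occur → does not occur.
NFU path unavailable [OR]: Rudder loop unavailable=occurs, Followup chain lost=not → at least one input occurs → occurs.
Starboard system inoperative [AND]: Pump set down=not, NFU path unavailable=occurs → not all inputs occur → does not occur.
Port system unavailable [AND]: Changeover valve offline=occurs, Rudder actuator lost=occurs, #2 solenoid block failed=not → not all inputs occur → does not occur.
Ship steering unresponsive [OR]: Starboard system inoperative=not, Port system unavailable=not, Standby helm transmitter is down=not → no input occurs → does not occur.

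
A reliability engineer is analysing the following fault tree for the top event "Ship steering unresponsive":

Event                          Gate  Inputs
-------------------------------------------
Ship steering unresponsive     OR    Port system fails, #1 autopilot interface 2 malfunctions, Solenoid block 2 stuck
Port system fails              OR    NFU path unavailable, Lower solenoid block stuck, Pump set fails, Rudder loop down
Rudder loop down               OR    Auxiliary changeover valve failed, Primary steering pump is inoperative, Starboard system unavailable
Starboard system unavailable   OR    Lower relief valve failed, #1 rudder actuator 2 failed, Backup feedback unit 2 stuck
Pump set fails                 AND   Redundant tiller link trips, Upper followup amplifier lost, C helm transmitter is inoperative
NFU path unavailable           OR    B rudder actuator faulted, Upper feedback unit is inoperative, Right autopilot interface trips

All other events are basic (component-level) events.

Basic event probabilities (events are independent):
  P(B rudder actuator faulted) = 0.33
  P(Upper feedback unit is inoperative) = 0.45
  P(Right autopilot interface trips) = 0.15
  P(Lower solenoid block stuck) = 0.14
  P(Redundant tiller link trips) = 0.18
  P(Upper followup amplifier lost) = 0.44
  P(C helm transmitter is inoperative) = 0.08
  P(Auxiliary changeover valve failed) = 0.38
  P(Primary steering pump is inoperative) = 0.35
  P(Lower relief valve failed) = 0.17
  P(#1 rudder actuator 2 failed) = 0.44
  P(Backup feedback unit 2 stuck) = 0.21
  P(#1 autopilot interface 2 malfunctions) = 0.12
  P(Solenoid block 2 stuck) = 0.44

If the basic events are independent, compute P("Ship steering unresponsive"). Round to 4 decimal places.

P(NFU path unavailable) [OR] = 1 − (1−0.33) × (1−0.45) × (1−0.15) = 0.686775
P(Pump set fails) [AND] = 0.18 × 0.44 × 0.08 = 0.006336
P(Starboard system unavailable) [OR] = 1 − (1−0.17) × (1−0.44) × (1−0.21) = 0.632808
P(Rudder loop down) [OR] = 1 − (1−0.38) × (1−0.35) × (1−0.632808) = 0.852022
P(Port system fails) [OR] = 1 − (1−0.686775) × (1−0.14) × (1−0.006336) × (1−0.852022) = 0.960391
P(Ship steering unresponsive) [OR] = 1 − (1−0.960391) × (1−0.12) × (1−0.44) = 0.980481
Rounded to 4 decimal places: P(Ship steering unresponsive) ≈ 0.9805.

0.9805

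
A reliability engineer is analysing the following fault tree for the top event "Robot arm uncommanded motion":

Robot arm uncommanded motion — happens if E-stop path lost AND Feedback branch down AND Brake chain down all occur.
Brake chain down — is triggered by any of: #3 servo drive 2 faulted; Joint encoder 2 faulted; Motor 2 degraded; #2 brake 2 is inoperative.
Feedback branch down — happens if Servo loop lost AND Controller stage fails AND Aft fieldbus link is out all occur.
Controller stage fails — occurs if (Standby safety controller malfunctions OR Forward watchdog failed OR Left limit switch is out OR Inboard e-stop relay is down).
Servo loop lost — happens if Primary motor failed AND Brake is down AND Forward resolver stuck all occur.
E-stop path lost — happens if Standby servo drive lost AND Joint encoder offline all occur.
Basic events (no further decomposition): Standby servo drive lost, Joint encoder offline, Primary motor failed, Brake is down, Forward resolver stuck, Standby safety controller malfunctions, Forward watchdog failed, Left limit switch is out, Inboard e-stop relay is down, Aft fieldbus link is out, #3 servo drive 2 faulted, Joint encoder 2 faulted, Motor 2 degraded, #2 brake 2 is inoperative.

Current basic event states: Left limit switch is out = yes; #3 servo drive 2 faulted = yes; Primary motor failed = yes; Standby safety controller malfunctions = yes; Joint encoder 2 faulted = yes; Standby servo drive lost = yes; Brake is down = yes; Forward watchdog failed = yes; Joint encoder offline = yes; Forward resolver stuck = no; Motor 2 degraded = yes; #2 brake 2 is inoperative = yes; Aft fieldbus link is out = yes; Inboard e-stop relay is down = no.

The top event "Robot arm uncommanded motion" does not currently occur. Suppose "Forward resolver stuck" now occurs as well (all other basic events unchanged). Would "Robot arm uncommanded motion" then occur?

Yes

Counterfactual: set "Forward resolver stuck" to occurred.
E-stop path lost [AND]: Standby servo drive lost=occurs, Joint encoder offline=occurs → all inputs occur → occurs.
Servo loop lost [AND]: Primary motor failed=occurs, Brake is down=occurs, Forward resolver stuck=occurs → all inputs occur → occurs.
Controller stage fails [OR]: Standby safety controller malfunctions=occurs, Forward watchdog failed=occurs, Left limit switch is out=occurs, Inboard e-stop relay is down=not → at least one input occurs → occurs.
Feedback branch down [AND]: Servo loop lost=occurs, Controller stage fails=occurs, Aft fieldbus link is out=occurs → all inputs occur → occurs.
Brake chain down [OR]: #3 servo drive 2 faulted=occurs, Joint encoder 2 faulted=occurs, Motor 2 degraded=occurs, #2 brake 2 is inoperative=occurs → at least one input occurs → occurs.
Robot arm uncommanded motion [AND]: E-stop path lost=occurs, Feedback branch down=occurs, Brake chain down=occurs → all inputs occur → occurs.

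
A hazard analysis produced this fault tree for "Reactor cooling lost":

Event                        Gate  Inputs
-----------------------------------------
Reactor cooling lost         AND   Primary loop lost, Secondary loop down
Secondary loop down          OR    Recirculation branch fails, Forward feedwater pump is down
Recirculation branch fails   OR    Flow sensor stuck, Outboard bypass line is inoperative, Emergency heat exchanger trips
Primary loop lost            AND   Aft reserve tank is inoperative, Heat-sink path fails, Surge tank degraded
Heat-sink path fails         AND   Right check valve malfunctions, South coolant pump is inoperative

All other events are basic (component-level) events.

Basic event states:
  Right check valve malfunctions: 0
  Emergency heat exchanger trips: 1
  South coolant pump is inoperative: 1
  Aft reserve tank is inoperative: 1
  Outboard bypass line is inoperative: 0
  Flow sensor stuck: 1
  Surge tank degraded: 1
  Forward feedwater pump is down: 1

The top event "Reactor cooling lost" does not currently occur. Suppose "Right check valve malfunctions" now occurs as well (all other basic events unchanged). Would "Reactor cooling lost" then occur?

Yes

Counterfactual: set "Right check valve malfunctions" to occurred.
Heat-sink path fails [AND]: Right check valve malfunctions=occurs, South coolant pump is inoperative=occurs → all inputs occur → occurs.
Primary loop lost [AND]: Aft reserve tank is inoperative=occurs, Heat-sink path fails=occurs, Surge tank degraded=occurs → all inputs occur → occurs.
Recirculation branch fails [OR]: Flow sensor stuck=occurs, Outboard bypass line is inoperative=not, Emergency heat exchanger trips=occurs → at least one input occurs → occurs.
Secondary loop down [OR]: Recirculation branch fails=occurs, Forward feedwater pump is down=occurs → at least one input occurs → occurs.
Reactor cooling lost [AND]: Primary loop lost=occurs, Secondary loop down=occurs → all inputs occur → occurs.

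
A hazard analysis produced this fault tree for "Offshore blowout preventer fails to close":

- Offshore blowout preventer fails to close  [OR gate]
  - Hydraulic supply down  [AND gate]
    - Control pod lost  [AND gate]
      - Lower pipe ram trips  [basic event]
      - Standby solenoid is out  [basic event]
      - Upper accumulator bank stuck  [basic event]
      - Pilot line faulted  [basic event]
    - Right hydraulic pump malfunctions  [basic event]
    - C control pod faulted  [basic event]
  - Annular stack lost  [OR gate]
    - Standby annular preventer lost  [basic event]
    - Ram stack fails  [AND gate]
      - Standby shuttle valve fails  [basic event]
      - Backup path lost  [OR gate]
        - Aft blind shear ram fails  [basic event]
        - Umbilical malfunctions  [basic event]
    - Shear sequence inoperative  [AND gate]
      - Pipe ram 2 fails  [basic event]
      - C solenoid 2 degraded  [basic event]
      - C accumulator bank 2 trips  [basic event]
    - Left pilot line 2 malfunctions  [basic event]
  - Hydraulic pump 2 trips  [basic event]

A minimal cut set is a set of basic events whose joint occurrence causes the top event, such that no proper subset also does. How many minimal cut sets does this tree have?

7

Control pod lost [AND]: one cut set from each child combined → 1 × 1 × 1 × 1 = 1 cut set(s).
Hydraulic supply down [AND]: one cut set from each child combined → 1 × 1 × 1 = 1 cut set(s).
Backup path lost [OR]: union of children's cut sets → 2 cut set(s).
Ram stack fails [AND]: one cut set from each child combined → 1 × 2 = 2 cut set(s).
Shear sequence inoperative [AND]: one cut set from each child combined → 1 × 1 × 1 = 1 cut set(s).
Annular stack lost [OR]: union of children's cut sets → 5 cut set(s).
Offshore blowout preventer fails to close [OR]: union of children's cut sets → 7 cut set(s).
Minimal cut sets: {C control pod faulted, Lower pipe ram trips, Pilot line faulted, Right hydraulic pump malfunctions, Standby solenoid is out, Upper accumulator bank stuck}; {Standby annular preventer lost}; {Aft blind shear ram fails, Standby shuttle valve fails}; {Standby shuttle valve fails, Umbilical malfunctions}; {C accumulator bank 2 trips, C solenoid 2 degraded, Pipe ram 2 fails}; {Left pilot line 2 malfunctions}; {Hydraulic pump 2 trips}.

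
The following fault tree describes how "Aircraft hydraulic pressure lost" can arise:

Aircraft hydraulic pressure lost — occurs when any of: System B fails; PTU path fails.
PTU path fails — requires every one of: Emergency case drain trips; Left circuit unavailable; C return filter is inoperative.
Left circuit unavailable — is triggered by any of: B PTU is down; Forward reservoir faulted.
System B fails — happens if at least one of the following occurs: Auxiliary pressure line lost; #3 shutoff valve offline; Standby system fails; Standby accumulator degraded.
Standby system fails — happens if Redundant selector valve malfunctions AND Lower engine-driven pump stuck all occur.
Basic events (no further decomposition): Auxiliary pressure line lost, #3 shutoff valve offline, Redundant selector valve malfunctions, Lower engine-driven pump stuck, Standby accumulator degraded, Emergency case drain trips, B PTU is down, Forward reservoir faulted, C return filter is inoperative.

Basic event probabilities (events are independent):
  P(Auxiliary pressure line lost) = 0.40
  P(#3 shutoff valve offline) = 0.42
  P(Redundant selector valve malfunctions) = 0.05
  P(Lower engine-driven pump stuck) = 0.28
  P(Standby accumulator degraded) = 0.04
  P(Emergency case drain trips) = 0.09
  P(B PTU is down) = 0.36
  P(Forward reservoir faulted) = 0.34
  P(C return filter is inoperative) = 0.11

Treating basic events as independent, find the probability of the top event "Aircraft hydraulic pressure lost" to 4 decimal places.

0.6725

P(Standby system fails) [AND] = 0.05 × 0.28 = 0.014000
P(System B fails) [OR] = 1 − (1−0.40) × (1−0.42) × (1−0.014000) × (1−0.04) = 0.670597
P(Left circuit unavailable) [OR] = 1 − (1−0.36) × (1−0.34) = 0.577600
P(PTU path fails) [AND] = 0.09 × 0.577600 × 0.11 = 0.005718
P(Aircraft hydraulic pressure lost) [OR] = 1 − (1−0.670597) × (1−0.005718) = 0.672481
Rounded to 4 decimal places: P(Aircraft hydraulic pressure lost) ≈ 0.6725.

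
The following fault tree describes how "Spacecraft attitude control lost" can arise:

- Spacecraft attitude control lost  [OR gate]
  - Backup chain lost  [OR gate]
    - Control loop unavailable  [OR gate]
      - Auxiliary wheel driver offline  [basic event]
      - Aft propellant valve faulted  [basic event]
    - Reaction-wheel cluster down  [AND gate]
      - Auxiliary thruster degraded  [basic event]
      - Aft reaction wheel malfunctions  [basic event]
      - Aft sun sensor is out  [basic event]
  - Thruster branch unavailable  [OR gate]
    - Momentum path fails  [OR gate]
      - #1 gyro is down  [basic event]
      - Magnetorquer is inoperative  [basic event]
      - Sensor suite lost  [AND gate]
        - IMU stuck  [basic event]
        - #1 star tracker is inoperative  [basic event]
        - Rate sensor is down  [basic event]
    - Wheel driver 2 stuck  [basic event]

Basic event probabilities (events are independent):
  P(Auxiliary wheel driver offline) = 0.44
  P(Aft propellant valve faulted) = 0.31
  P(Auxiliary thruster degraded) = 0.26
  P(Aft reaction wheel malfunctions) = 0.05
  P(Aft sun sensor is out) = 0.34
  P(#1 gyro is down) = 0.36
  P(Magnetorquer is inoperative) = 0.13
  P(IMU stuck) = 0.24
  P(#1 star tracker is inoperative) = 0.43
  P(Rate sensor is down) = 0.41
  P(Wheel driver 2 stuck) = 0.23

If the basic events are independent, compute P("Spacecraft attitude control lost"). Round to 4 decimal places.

0.8420

P(Control loop unavailable) [OR] = 1 − (1−0.44) × (1−0.31) = 0.613600
P(Reaction-wheel cluster down) [AND] = 0.26 × 0.05 × 0.34 = 0.004420
P(Backup chain lost) [OR] = 1 − (1−0.613600) × (1−0.004420) = 0.615308
P(Sensor suite lost) [AND] = 0.24 × 0.43 × 0.41 = 0.042312
P(Momentum path fails) [OR] = 1 − (1−0.36) × (1−0.13) × (1−0.042312) = 0.466759
P(Thruster branch unavailable) [OR] = 1 − (1−0.466759) × (1−0.23) = 0.589404
P(Spacecraft attitude control lost) [OR] = 1 − (1−0.615308) × (1−0.589404) = 0.842047
Rounded to 4 decimal places: P(Spacecraft attitude control lost) ≈ 0.8420.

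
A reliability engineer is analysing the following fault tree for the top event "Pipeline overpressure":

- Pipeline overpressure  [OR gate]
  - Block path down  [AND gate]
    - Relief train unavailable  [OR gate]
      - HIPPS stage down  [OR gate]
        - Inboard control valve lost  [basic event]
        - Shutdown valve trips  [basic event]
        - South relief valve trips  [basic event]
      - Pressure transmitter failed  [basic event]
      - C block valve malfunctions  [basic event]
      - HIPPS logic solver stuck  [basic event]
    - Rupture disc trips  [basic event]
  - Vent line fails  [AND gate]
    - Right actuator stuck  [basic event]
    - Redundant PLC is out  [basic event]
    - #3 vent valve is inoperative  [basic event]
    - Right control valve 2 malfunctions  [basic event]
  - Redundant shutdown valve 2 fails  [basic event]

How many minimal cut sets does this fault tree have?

8

HIPPS stage down [OR]: union of children's cut sets → 3 cut set(s).
Relief train unavailable [OR]: union of children's cut sets → 6 cut set(s).
Block path down [AND]: one cut set from each child combined → 6 × 1 = 6 cut set(s).
Vent line fails [AND]: one cut set from each child combined → 1 × 1 × 1 × 1 = 1 cut set(s).
Pipeline overpressure [OR]: union of children's cut sets → 8 cut set(s).
Minimal cut sets: {Inboard control valve lost, Rupture disc trips}; {Rupture disc trips, Shutdown valve trips}; {Rupture disc trips, South relief valve trips}; {Pressure transmitter failed, Rupture disc trips}; {C block valve malfunctions, Rupture disc trips}; {HIPPS logic solver stuck, Rupture disc trips}; {#3 vent valve is inoperative, Redundant PLC is out, Right actuator stuck, Right control valve 2 malfunctions}; {Redundant shutdown valve 2 fails}.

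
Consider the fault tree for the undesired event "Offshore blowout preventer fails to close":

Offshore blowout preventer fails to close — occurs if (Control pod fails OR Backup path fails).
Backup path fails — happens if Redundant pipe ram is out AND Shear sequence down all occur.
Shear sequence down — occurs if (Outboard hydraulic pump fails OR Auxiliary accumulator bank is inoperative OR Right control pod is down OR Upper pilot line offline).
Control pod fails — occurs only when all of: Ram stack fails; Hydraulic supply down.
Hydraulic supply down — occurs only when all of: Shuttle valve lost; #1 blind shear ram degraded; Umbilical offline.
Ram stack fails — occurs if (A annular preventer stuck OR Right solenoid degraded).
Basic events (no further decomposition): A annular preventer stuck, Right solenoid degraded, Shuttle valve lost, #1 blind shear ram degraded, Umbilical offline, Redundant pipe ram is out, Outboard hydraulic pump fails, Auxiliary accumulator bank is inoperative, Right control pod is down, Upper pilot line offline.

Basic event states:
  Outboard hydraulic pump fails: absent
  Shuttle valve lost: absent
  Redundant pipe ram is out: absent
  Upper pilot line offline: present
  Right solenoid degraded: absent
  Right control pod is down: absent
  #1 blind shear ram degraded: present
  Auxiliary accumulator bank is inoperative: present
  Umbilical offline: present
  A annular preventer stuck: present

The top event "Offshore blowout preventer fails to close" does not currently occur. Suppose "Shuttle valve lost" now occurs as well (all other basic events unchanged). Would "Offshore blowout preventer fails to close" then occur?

Yes

Counterfactual: set "Shuttle valve lost" to occurred.
Ram stack fails [OR]: A annular preventer stuck=occurs, Right solenoid degraded=not → at least one input occurs → occurs.
Hydraulic supply down [AND]: Shuttle valve lost=occurs, #1 blind shear ram degraded=occurs, Umbilical offline=occurs → all inputs occur → occurs.
Control pod fails [AND]: Ram stack fails=occurs, Hydraulic supply down=occurs → all inputs occur → occurs.
Shear sequence down [OR]: Outboard hydraulic pump fails=not, Auxiliary accumulator bank is inoperative=occurs, Right control pod is down=not, Upper pilot line offline=occurs → at least one input occurs → occurs.
Backup path fails [AND]: Redundant pipe ram is out=not, Shear sequence down=occurs → not all inputs occur → does not occur.
Offshore blowout preventer fails to close [OR]: Control pod fails=occurs, Backup path fails=not → at least one input occurs → occurs.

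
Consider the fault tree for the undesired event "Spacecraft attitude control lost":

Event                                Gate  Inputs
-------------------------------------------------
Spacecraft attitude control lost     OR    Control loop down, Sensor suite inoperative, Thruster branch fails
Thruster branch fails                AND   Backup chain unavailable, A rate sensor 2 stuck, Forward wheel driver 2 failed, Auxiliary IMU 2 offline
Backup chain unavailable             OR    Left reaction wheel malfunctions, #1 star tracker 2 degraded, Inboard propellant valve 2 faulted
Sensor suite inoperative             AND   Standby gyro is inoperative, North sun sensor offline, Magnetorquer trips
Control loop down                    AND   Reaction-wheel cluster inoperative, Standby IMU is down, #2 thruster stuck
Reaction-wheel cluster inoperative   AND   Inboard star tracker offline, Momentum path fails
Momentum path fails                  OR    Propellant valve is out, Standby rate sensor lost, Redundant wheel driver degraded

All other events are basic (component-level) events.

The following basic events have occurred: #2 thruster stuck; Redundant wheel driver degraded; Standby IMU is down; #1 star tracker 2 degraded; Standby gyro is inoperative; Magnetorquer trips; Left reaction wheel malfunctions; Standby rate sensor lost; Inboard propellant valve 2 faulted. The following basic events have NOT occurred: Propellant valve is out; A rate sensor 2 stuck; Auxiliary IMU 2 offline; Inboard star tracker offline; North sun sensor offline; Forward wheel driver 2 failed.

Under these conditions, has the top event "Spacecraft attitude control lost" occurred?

No

Momentum path fails [OR]: Propellant valve is out=not, Standby rate sensor lost=occurs, Redundant wheel driver degraded=occurs → at least one input occurs → occurs.
Reaction-wheel cluster inoperative [AND]: Inboard star tracker offline=not, Momentum path fails=occurs → not all inputs occur → does not occur.
Control loop down [AND]: Reaction-wheel cluster inoperative=not, Standby IMU is down=occurs, #2 thruster stuck=occurs → not all inputs occur → does not occur.
Sensor suite inoperative [AND]: Standby gyro is inoperative=occurs, North sun sensor offline=not, Magnetorquer trips=occurs → not all inputs occur → does not occur.
Backup chain unavailable [OR]: Left reaction wheel malfunctions=occurs, #1 star tracker 2 degraded=occurs, Inboard propellant valve 2 faulted=occurs → at least one input occurs → occurs.
Thruster branch fails [AND]: Backup chain unavailable=occurs, A rate sensor 2 stuck=not, Forward wheel driver 2 failed=not, Auxiliary IMU 2 offline=not → not all inputs occur → does not occur.
Spacecraft attitude control lost [OR]: Control loop down=not, Sensor suite inoperative=not, Thruster branch fails=not → no input occurs → does not occur.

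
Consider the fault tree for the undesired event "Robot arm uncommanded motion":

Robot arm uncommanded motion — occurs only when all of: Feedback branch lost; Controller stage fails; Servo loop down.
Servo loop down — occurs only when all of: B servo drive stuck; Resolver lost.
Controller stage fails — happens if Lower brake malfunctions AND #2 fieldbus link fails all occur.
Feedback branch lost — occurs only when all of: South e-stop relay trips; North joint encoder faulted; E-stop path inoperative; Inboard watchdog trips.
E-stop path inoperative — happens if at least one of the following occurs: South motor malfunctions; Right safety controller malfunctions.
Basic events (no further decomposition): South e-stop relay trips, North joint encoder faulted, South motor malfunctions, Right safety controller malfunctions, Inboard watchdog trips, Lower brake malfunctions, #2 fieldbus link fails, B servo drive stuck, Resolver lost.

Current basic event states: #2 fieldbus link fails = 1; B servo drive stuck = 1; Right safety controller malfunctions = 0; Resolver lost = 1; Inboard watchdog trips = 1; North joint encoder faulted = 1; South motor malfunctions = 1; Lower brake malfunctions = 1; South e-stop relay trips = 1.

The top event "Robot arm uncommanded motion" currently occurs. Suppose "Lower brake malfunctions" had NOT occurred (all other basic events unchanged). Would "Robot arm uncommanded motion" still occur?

Counterfactual: set "Lower brake malfunctions" to not occurred.
E-stop path inoperative [OR]: South motor malfunctions=occurs, Right safety controller malfunctions=not → at least one input occurs → occurs.
Feedback branch lost [AND]: South e-stop relay trips=occurs, North joint encoder faulted=occurs, E-stop path inoperative=occurs, Inboard watchdog trips=occurs → all inputs occur → occurs.
Controller stage fails [AND]: Lower brake malfunctions=not, #2 fieldbus link fails=occurs → not all inputs occur → does not occur.
Servo loop down [AND]: B servo drive stuck=occurs, Resolver lost=occurs → all inputs occur → occurs.
Robot arm uncommanded motion [AND]: Feedback branch lost=occurs, Controller stage fails=not, Servo loop down=occurs → not all inputs occur → does not occur.

No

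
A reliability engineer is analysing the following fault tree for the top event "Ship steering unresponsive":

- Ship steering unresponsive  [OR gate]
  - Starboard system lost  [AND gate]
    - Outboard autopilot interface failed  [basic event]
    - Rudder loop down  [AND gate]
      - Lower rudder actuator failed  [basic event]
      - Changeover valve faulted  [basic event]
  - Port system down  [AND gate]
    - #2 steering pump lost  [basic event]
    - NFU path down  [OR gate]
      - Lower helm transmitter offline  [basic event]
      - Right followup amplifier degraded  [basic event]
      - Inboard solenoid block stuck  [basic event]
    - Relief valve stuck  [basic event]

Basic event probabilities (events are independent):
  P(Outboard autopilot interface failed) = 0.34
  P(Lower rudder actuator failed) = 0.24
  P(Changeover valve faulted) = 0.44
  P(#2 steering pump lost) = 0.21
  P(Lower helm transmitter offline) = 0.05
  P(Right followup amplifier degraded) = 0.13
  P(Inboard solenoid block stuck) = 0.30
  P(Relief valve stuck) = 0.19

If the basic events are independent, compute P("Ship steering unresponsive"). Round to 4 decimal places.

P(Rudder loop down) [AND] = 0.24 × 0.44 = 0.105600
P(Starboard system lost) [AND] = 0.34 × 0.105600 = 0.035904
P(NFU path down) [OR] = 1 − (1−0.05) × (1−0.13) × (1−0.30) = 0.421450
P(Port system down) [AND] = 0.21 × 0.421450 × 0.19 = 0.016816
P(Ship steering unresponsive) [OR] = 1 − (1−0.035904) × (1−0.016816) = 0.052116
Rounded to 4 decimal places: P(Ship steering unresponsive) ≈ 0.0521.

0.0521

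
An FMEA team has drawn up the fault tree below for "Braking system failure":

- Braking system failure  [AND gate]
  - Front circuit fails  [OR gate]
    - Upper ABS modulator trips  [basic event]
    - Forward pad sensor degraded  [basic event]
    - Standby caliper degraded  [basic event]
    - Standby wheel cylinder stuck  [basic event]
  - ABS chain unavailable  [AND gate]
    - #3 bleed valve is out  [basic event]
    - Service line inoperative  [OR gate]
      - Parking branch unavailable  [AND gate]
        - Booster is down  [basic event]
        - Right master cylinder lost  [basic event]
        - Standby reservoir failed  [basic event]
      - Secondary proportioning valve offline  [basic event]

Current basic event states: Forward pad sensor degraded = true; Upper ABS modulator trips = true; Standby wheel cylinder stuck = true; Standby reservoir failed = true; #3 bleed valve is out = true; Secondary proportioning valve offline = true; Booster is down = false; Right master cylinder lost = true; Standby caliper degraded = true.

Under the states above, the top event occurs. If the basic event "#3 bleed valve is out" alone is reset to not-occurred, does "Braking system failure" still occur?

No

Counterfactual: set "#3 bleed valve is out" to not occurred.
Front circuit fails [OR]: Upper ABS modulator trips=occurs, Forward pad sensor degraded=occurs, Standby caliper degraded=occurs, Standby wheel cylinder stuck=occurs → at least one input occurs → occurs.
Parking branch unavailable [AND]: Booster is down=not, Right master cylinder lost=occurs, Standby reservoir failed=occurs → not all inputs occur → does not occur.
Service line inoperative [OR]: Parking branch unavailable=not, Secondary proportioning valve offline=occurs → at least one input occurs → occurs.
ABS chain unavailable [AND]: #3 bleed valve is out=not, Service line inoperative=occurs → not all inputs occur → does not occur.
Braking system failure [AND]: Front circuit fails=occurs, ABS chain unavailable=not → not all inputs occur → does not occur.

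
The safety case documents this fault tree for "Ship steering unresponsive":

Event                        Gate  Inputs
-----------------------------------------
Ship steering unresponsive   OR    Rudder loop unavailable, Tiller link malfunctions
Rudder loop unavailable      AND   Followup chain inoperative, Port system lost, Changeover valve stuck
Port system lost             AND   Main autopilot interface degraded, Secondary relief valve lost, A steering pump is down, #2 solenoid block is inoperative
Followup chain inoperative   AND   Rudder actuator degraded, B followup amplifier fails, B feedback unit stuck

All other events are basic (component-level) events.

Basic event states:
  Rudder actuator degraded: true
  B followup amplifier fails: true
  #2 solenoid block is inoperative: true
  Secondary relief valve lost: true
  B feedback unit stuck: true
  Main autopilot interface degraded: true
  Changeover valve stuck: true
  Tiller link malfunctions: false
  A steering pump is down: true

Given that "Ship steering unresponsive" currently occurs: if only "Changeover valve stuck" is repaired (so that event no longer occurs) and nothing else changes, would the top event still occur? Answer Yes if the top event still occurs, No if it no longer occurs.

Counterfactual: set "Changeover valve stuck" to not occurred.
Followup chain inoperative [AND]: Rudder actuator degraded=occurs, B followup amplifier fails=occurs, B feedback unit stuck=occurs → all inputs occur → occurs.
Port system lost [AND]: Main autopilot interface degraded=occurs, Secondary relief valve lost=occurs, A steering pump is down=occurs, #2 solenoid block is inoperative=occurs → all inputs occur → occurs.
Rudder loop unavailable [AND]: Followup chain inoperative=occurs, Port system lost=occurs, Changeover valve stuck=not → not all inputs occur → does not occur.
Ship steering unresponsive [OR]: Rudder loop unavailable=not, Tiller link malfunctions=not → no input occurs → does not occur.

No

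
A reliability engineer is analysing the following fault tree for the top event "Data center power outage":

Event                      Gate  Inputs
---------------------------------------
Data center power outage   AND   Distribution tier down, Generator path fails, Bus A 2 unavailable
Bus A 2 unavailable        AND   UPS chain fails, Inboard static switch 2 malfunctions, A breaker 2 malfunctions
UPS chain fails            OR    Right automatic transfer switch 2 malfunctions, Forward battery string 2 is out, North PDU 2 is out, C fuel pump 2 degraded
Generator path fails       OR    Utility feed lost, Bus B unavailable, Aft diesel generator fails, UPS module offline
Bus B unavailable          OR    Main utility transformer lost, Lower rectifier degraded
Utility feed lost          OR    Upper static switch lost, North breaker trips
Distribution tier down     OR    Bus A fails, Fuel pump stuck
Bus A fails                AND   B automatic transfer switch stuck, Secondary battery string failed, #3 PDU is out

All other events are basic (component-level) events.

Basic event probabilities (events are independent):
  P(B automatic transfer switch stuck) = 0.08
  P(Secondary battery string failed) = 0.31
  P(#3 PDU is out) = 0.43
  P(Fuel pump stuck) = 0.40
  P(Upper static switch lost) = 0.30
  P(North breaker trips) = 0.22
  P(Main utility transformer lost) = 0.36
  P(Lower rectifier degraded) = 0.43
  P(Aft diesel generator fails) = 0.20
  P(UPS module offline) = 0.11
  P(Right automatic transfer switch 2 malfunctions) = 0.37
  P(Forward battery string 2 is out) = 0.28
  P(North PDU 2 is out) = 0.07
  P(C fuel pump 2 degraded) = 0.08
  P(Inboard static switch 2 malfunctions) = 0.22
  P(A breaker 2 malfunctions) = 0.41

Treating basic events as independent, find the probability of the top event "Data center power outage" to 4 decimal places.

P(Bus A fails) [AND] = 0.08 × 0.31 × 0.43 = 0.010664
P(Distribution tier down) [OR] = 1 − (1−0.010664) × (1−0.40) = 0.406398
P(Utility feed lost) [OR] = 1 − (1−0.30) × (1−0.22) = 0.454000
P(Bus B unavailable) [OR] = 1 − (1−0.36) × (1−0.43) = 0.635200
P(Generator path fails) [OR] = 1 − (1−0.454000) × (1−0.635200) × (1−0.20) × (1−0.11) = 0.858183
P(UPS chain fails) [OR] = 1 − (1−0.37) × (1−0.28) × (1−0.07) × (1−0.08) = 0.611900
P(Bus A 2 unavailable) [AND] = 0.611900 × 0.22 × 0.41 = 0.055193
P(Data center power outage) [AND] = 0.406398 × 0.858183 × 0.055193 = 0.019249
Rounded to 4 decimal places: P(Data center power outage) ≈ 0.0192.

0.0192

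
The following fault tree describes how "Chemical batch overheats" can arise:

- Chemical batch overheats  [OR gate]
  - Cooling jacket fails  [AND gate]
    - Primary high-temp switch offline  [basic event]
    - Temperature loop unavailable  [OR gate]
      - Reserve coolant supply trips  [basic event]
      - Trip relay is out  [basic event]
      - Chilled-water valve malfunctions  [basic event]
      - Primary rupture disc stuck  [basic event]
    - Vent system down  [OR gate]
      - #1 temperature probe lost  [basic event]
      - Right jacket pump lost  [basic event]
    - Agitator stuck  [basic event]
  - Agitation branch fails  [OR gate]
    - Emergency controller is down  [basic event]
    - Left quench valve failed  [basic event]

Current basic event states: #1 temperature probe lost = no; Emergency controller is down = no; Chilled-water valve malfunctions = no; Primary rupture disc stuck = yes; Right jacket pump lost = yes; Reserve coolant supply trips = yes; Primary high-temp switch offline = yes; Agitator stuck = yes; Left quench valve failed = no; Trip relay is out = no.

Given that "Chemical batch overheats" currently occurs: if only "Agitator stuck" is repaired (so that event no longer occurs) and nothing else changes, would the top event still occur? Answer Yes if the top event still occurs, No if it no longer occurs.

No

Counterfactual: set "Agitator stuck" to not occurred.
Temperature loop unavailable [OR]: Reserve coolant supply trips=occurs, Trip relay is out=not, Chilled-water valve malfunctions=not, Primary rupture disc stuck=occurs → at least one input occurs → occurs.
Vent system down [OR]: #1 temperature probe lost=not, Right jacket pump lost=occurs → at least one input occurs → occurs.
Cooling jacket fails [AND]: Primary high-temp switch offline=occurs, Temperature loop unavailable=occurs, Vent system down=occurs, Agitator stuck=not → not all inputs occur → does not occur.
Agitation branch fails [OR]: Emergency controller is down=not, Left quench valve failed=not → no input occurs → does not occur.
Chemical batch overheats [OR]: Cooling jacket fails=not, Agitation branch fails=not → no input occurs → does not occur.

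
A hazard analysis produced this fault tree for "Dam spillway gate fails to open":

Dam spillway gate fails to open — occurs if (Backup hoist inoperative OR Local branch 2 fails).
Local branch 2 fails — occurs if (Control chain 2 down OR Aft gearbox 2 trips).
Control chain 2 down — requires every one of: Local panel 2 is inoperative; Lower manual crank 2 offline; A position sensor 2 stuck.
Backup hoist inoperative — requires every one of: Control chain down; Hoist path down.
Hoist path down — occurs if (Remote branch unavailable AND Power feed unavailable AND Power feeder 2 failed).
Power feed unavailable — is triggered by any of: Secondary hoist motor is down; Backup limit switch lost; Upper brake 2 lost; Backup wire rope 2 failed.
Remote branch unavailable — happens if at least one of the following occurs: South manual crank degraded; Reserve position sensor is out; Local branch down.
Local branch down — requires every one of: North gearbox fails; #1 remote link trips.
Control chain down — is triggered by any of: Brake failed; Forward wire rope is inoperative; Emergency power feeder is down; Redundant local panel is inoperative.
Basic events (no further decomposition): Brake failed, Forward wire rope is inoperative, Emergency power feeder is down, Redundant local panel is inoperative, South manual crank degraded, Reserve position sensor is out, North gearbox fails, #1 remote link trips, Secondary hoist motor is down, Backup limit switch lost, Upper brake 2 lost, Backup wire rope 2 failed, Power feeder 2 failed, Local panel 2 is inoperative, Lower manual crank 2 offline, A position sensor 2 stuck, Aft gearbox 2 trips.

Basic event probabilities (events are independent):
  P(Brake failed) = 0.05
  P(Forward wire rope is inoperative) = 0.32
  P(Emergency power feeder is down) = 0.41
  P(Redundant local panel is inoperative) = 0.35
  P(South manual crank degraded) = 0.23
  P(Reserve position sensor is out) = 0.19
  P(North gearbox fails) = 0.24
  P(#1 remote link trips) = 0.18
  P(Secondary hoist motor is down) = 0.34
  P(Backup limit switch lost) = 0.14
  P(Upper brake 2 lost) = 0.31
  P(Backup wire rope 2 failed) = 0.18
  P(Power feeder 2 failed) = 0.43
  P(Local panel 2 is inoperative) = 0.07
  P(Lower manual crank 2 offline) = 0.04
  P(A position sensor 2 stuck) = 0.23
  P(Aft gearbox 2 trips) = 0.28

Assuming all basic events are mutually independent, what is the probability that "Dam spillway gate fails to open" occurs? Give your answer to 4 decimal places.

P(Control chain down) [OR] = 1 − (1−0.05) × (1−0.32) × (1−0.41) × (1−0.35) = 0.752259
P(Local branch down) [AND] = 0.24 × 0.18 = 0.043200
P(Remote branch unavailable) [OR] = 1 − (1−0.23) × (1−0.19) × (1−0.043200) = 0.403244
P(Power feed unavailable) [OR] = 1 − (1−0.34) × (1−0.14) × (1−0.31) × (1−0.18) = 0.678852
P(Hoist path down) [AND] = 0.403244 × 0.678852 × 0.43 = 0.117709
P(Backup hoist inoperative) [AND] = 0.752259 × 0.117709 = 0.088548
P(Control chain 2 down) [AND] = 0.07 × 0.04 × 0.23 = 0.000644
P(Local branch 2 fails) [OR] = 1 − (1−0.000644) × (1−0.28) = 0.280464
P(Dam spillway gate fails to open) [OR] = 1 − (1−0.088548) × (1−0.280464) = 0.344177
Rounded to 4 decimal places: P(Dam spillway gate fails to open) ≈ 0.3442.

0.3442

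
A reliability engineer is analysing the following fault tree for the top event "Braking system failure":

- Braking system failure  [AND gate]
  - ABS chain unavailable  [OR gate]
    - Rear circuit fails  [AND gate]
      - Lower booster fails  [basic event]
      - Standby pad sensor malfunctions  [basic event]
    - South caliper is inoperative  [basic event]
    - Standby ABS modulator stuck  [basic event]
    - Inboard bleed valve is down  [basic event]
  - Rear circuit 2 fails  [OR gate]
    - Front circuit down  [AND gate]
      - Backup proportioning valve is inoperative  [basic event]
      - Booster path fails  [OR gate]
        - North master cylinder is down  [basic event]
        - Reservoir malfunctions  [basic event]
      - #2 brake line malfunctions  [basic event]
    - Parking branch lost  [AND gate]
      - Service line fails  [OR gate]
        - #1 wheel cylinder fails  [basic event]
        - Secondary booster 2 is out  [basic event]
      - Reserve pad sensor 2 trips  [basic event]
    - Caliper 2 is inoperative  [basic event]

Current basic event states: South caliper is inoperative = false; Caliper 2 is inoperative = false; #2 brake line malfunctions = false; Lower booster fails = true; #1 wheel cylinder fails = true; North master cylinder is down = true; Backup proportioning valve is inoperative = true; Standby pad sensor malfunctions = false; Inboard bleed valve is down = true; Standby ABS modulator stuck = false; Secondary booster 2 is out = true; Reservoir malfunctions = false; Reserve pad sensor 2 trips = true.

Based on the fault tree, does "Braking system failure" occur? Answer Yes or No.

Yes

Rear circuit fails [AND]: Lower booster fails=occurs, Standby pad sensor malfunctions=not → not all inputs occur → does not occur.
ABS chain unavailable [OR]: Rear circuit fails=not, South caliper is inoperative=not, Standby ABS modulator stuck=not, Inboard bleed valve is down=occurs → at least one input occurs → occurs.
Booster path fails [OR]: North master cylinder is down=occurs, Reservoir malfunctions=not → at least one input occurs → occurs.
Front circuit down [AND]: Backup proportioning valve is inoperative=occurs, Booster path fails=occurs, #2 brake line malfunctions=not → not all inputs occur → does not occur.
Service line fails [OR]: #1 wheel cylinder fails=occurs, Secondary booster 2 is out=occurs → at least one input occurs → occurs.
Parking branch lost [AND]: Service line fails=occurs, Reserve pad sensor 2 trips=occurs → all inputs occur → occurs.
Rear circuit 2 fails [OR]: Front circuit down=not, Parking branch lost=occurs, Caliper 2 is inoperative=not → at least one input occurs → occurs.
Braking system failure [AND]: ABS chain unavailable=occurs, Rear circuit 2 fails=occurs → all inputs occur → occurs.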